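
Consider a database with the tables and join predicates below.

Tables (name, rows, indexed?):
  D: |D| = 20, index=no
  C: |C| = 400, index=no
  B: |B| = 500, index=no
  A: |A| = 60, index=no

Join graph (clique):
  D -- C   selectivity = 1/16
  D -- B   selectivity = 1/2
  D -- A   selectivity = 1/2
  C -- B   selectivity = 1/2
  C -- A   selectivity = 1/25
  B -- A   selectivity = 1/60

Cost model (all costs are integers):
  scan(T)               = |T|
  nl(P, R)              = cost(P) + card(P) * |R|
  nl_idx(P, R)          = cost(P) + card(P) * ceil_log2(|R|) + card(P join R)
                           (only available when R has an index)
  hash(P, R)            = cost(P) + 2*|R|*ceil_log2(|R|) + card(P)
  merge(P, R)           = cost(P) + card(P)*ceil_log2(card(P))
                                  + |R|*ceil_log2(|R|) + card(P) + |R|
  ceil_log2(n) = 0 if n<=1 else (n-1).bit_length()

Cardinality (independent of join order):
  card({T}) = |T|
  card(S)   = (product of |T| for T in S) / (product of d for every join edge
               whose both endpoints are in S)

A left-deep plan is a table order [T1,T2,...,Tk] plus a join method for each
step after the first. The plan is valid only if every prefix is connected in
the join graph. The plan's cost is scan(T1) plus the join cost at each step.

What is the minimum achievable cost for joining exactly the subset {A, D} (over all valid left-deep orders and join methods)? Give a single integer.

320

Selinger DP over subsets of {A,D}:
  {D}: scan cost=20, card=20
  {A}: scan cost=60, card=60
  {AD}: card=600; try (D,hash)→320, (A,merge)→560, (D,merge)→600, (A,hash)→760, (A,nl)→1220, (D,nl)→1260; best=320 via (D,hash)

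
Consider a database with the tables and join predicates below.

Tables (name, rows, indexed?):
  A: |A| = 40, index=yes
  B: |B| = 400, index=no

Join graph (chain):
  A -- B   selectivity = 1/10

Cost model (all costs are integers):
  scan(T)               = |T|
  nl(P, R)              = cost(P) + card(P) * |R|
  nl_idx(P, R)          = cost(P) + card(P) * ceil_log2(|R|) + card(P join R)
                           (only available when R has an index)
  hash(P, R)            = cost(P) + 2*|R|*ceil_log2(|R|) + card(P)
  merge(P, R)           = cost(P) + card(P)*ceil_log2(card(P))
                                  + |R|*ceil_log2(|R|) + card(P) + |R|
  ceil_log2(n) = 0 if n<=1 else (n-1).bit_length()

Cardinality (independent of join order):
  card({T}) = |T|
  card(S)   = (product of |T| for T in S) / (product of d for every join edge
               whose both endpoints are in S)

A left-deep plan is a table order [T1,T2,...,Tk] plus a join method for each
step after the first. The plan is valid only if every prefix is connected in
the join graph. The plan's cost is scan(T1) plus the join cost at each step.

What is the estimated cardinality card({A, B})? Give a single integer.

1600

Tables in S: A(40), B(400)
Edges inside S: A-B(d=10)
numerator = 40 * 400 = 16000
denominator = 10 = 10
card(S) = 16000 / 10 = 1600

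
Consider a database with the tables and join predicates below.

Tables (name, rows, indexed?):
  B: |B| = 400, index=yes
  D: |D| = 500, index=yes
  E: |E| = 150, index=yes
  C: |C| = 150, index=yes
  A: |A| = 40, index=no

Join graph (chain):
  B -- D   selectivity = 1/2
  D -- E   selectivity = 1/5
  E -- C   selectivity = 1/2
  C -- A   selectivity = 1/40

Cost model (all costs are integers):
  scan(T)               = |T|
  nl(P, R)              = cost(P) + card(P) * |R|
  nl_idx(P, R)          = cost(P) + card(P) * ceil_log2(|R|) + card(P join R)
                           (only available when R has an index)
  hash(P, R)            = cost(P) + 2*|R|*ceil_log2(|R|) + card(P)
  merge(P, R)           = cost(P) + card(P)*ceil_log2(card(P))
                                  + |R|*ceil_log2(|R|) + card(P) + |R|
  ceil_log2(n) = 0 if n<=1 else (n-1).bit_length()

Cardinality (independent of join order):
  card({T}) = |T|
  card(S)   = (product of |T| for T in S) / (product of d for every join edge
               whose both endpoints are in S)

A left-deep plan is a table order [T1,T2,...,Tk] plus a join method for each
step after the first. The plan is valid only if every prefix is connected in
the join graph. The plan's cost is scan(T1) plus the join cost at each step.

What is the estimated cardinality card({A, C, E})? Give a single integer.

Tables in S: A(40), C(150), E(150)
Edges inside S: E-C(d=2), C-A(d=40)
numerator = 40 * 150 * 150 = 900000
denominator = 2 * 40 = 80
card(S) = 900000 / 80 = 11250

11250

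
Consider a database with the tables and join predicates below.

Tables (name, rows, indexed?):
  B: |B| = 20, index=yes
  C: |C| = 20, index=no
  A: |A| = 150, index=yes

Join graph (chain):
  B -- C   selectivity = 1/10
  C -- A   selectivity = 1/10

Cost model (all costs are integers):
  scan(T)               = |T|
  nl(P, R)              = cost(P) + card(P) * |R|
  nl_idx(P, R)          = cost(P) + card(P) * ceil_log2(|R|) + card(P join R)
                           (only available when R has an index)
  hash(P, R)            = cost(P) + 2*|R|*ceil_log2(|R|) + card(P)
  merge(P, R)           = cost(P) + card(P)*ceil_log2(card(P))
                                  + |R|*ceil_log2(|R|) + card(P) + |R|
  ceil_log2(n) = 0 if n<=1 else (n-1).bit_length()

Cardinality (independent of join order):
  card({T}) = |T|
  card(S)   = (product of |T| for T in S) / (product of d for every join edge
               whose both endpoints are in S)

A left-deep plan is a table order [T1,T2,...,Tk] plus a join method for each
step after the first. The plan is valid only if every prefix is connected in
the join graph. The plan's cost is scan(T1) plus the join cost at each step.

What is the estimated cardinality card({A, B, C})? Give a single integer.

600

Tables in S: A(150), B(20), C(20)
Edges inside S: B-C(d=10), C-A(d=10)
numerator = 150 * 20 * 20 = 60000
denominator = 10 * 10 = 100
card(S) = 60000 / 100 = 600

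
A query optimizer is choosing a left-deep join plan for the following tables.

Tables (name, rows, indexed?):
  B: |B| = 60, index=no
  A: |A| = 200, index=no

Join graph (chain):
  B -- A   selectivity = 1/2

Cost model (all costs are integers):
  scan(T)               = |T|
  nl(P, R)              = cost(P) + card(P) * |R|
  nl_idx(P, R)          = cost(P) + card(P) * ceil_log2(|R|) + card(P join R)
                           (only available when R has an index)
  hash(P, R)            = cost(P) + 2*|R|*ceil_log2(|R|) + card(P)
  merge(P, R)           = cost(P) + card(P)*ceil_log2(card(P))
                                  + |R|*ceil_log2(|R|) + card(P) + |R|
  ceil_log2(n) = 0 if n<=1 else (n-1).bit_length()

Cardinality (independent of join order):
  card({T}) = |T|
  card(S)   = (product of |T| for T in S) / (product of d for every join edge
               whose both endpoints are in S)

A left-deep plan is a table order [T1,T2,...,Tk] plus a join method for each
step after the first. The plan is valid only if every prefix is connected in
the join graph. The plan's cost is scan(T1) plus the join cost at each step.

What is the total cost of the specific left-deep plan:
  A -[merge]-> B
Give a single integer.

2420

step 1: scan A: cost=200, card=200
step 2: join B via merge
    card(P join B) = 200*60/(2) = 6000
    cost = 200 + 200*8 + 60*6 + 200 + 60 = 2420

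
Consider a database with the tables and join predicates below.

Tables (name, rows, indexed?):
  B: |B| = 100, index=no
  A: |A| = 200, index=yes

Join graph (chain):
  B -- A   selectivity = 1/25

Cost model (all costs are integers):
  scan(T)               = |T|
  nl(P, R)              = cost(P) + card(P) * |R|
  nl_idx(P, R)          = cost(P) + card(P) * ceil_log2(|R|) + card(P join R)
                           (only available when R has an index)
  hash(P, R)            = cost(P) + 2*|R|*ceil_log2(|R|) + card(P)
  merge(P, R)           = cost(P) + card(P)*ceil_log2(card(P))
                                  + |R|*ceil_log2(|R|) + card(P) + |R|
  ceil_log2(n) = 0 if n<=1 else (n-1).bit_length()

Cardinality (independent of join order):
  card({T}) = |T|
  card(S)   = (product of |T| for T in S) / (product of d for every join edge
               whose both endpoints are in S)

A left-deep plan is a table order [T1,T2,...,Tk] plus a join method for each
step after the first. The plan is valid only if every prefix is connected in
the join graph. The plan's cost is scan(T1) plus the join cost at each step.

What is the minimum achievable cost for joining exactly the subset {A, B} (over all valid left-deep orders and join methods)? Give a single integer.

Selinger DP over subsets of {A,B}:
  {B}: scan cost=100, card=100
  {A}: scan cost=200, card=200
  {AB}: card=800; try (A,nl_idx)→1700, (B,hash)→1800, (A,merge)→2700, (B,merge)→2800, (A,hash)→3400, (A,nl)→20100 …(+1); best=1700 via (A,nl_idx)

1700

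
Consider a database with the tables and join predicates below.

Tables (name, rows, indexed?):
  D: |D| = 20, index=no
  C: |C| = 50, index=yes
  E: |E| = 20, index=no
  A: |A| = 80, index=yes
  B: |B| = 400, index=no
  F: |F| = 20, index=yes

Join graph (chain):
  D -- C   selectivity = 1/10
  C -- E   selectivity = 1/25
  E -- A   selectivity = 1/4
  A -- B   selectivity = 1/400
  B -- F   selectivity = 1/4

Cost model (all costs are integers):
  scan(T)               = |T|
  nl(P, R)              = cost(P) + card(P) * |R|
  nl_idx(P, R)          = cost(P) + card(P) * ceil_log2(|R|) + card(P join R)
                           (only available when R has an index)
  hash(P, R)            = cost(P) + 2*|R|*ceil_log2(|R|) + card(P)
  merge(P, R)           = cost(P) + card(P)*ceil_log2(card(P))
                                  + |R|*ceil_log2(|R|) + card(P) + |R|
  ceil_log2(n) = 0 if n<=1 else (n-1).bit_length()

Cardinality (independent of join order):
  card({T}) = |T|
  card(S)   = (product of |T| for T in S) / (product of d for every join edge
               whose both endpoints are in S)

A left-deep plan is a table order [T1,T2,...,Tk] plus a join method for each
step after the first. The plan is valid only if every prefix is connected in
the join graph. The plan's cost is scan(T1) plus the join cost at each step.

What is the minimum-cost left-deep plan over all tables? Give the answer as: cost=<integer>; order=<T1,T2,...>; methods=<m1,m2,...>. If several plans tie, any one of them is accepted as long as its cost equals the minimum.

cost=6000; order=B,A,E,C,D,F; methods=hash,hash,hash,hash,hash

Selinger DP (subsets sized 1..n):
  {D}: scan cost=20, card=20
  {C}: scan cost=50, card=50
  {E}: scan cost=20, card=20
  {A}: scan cost=80, card=80
  {B}: scan cost=400, card=400
  {F}: scan cost=20, card=20
  {CD}: card=100; try (C,nl_idx)→240, (D,hash)→300, (C,merge)→490, (D,merge)→520, (C,hash)→640, (C,nl)→1020 …(+1); best=240 via (C,nl_idx)
  {CE}: card=40; try (C,nl_idx)→180, (E,hash)→300, (C,merge)→490, (E,merge)→520, (C,hash)→640, (C,nl)→1020 …(+1); best=180 via (C,nl_idx)
  {AE}: card=400; try (E,hash)→360, (A,nl_idx)→560, (A,merge)→780, (E,merge)→840, (A,hash)→1160, (A,nl)→1620 …(+1); best=360 via (E,hash)
  {AB}: card=80; try (A,hash)→1920, (A,nl_idx)→3280, (B,merge)→4720, (A,merge)→5040, (B,hash)→7360, (B,nl)→32080 …(+1); best=1920 via (A,hash)
  {BF}: card=2000; try (F,hash)→1000, (B,merge)→4140, (F,nl_idx)→4400, (F,merge)→4520, (B,hash)→7240, (B,nl)→8020 …(+1); best=1000 via (F,hash)
  {CDE}: card=80; try (D,hash)→420, (E,hash)→540, (D,merge)→580, (D,nl)→980, (E,merge)→1160, (E,nl)→2240; best=420 via (D,hash)
  {ACE}: card=800; try (A,merge)→1100, (A,nl_idx)→1260, (A,hash)→1340, (C,hash)→1360, (A,nl)→3380, (C,nl_idx)→3560 …(+2); best=1100 via (A,merge)
  {ABE}: card=400; try (E,hash)→2200, (E,merge)→2680, (E,nl)→3520, (B,hash)→7960, (B,merge)→8360, (B,nl)→160360; best=2200 via (E,hash)
  {ABF}: card=400; try (F,hash)→2200, (F,merge)→2680, (F,nl_idx)→2720, (F,nl)→3520, (A,hash)→4120, (A,nl_idx)→15400 …(+2); best=2200 via (F,hash)
  {ACDE}: card=1600; try (A,hash)→1620, (A,merge)→1700, (D,hash)→2100, (A,nl_idx)→2580, (A,nl)→6820, (D,merge)→10020 …(+1); best=1620 via (A,hash)
  {ABCE}: card=800; try (C,hash)→3200, (C,nl_idx)→5400, (C,merge)→6550, (B,hash)→9100, (B,merge)→13900, (C,nl)→22200 …(+1); best=3200 via (C,hash)
  {ABEF}: card=2000; try (F,hash)→2800, (E,hash)→2800, (F,nl_idx)→6200, (F,merge)→6320, (E,merge)→6320, (F,nl)→10200 …(+1); best=2800 via (F,hash)
  {ABCDE}: card=1600; try (D,hash)→4200, (B,hash)→10420, (D,merge)→12120, (D,nl)→19200, (B,merge)→24820, (B,nl)→641620; best=4200 via (D,hash)
  {ABCEF}: card=4000; try (F,hash)→4200, (C,hash)→5400, (F,nl_idx)→11200, (F,merge)→12120, (C,nl_idx)→18800, (F,nl)→19200 …(+2); best=4200 via (F,hash)
  {ABCDEF}: card=8000; try (F,hash)→6000, (D,hash)→8400, (F,nl_idx)→20200, (F,merge)→23520, (F,nl)→36200, (D,merge)→56320 …(+1); best=6000 via (F,hash)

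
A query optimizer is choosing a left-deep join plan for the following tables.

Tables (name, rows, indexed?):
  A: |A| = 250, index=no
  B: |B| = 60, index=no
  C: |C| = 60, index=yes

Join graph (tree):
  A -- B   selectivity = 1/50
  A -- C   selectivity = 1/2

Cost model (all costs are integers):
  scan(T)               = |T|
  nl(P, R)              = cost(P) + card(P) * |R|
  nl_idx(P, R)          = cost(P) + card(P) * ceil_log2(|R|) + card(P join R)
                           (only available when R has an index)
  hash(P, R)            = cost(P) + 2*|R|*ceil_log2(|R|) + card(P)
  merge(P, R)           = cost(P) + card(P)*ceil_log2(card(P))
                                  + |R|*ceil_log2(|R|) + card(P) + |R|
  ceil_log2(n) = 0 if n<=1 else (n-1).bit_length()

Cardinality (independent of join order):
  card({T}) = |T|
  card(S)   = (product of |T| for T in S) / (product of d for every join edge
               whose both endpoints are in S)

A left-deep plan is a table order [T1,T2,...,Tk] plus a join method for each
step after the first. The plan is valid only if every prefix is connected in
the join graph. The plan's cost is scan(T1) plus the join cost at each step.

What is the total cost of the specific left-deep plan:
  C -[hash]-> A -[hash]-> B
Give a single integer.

step 1: scan C: cost=60, card=60
step 2: join A via hash
    card(P join A) = 60*250/(2) = 7500
    cost = 60 + 2*250*8 + 60 = 4120
step 3: join B via hash
    card(P join B) = 7500*60/(50) = 9000
    cost = 4120 + 2*60*6 + 7500 = 12340

12340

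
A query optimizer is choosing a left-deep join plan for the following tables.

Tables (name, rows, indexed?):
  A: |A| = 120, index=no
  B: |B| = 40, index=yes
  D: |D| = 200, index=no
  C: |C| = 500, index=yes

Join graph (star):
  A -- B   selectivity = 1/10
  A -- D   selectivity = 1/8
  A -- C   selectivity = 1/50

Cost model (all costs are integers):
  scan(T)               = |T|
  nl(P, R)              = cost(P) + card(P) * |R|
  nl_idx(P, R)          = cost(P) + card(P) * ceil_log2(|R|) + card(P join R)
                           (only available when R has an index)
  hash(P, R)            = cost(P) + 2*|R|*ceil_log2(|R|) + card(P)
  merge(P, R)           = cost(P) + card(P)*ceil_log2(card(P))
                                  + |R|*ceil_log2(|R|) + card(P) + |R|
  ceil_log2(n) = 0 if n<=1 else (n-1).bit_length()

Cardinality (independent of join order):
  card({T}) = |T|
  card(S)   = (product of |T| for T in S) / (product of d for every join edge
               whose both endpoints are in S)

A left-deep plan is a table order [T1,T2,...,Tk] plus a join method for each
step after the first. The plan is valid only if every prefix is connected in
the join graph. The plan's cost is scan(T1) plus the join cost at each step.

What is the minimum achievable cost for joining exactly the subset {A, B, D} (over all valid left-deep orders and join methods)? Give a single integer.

Selinger DP over subsets of {A,B,D}:
  {A}: scan cost=120, card=120
  {B}: scan cost=40, card=40
  {D}: scan cost=200, card=200
  {AB}: card=480; try (B,hash)→720, (A,merge)→1280, (B,nl_idx)→1320, (B,merge)→1360, (A,hash)→1760, (A,nl)→4840 …(+1); best=720 via (B,hash)
  {AD}: card=3000; try (A,hash)→2080, (D,merge)→2880, (A,merge)→2960, (D,hash)→3440, (D,nl)→24120, (A,nl)→24200; best=2080 via (A,hash)
  {ABD}: card=12000; try (D,hash)→4400, (B,hash)→5560, (D,merge)→7320, (B,nl_idx)→32080, (B,merge)→41360, (D,nl)→96720 …(+1); best=4400 via (D,hash)

4400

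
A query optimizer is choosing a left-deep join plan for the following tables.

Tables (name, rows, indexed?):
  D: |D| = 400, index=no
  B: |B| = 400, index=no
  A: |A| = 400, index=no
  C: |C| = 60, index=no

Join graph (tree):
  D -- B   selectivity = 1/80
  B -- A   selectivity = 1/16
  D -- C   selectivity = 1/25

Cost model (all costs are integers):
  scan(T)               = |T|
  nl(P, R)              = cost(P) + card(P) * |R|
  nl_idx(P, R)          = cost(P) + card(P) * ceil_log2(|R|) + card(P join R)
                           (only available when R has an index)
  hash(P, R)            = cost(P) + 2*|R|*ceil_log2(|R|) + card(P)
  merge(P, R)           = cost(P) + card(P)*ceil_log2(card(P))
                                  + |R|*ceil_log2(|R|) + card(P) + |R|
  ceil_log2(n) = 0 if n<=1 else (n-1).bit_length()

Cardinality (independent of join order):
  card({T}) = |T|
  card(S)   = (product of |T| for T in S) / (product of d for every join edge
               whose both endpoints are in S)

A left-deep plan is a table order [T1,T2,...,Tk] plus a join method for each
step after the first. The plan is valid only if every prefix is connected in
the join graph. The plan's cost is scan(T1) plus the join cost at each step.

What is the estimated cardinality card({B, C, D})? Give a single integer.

Tables in S: B(400), C(60), D(400)
Edges inside S: D-B(d=80), D-C(d=25)
numerator = 400 * 60 * 400 = 9600000
denominator = 80 * 25 = 2000
card(S) = 9600000 / 2000 = 4800

4800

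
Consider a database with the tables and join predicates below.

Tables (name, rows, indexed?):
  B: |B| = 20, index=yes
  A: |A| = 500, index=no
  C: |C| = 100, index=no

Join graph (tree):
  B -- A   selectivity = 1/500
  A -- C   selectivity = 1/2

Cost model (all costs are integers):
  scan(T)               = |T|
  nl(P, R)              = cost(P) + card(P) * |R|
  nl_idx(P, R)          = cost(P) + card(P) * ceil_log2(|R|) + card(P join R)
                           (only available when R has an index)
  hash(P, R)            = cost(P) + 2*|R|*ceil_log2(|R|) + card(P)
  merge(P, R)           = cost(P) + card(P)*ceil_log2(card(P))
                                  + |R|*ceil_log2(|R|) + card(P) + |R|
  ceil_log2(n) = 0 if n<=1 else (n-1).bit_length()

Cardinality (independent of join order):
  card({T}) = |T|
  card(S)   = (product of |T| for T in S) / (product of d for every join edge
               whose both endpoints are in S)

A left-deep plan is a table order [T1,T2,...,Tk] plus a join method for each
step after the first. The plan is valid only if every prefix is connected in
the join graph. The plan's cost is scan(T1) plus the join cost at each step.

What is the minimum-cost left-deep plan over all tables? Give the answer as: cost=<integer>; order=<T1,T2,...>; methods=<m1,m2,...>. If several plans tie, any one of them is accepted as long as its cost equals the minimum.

Selinger DP (subsets sized 1..n):
  {B}: scan cost=20, card=20
  {A}: scan cost=500, card=500
  {C}: scan cost=100, card=100
  {AB}: card=20; try (B,hash)→1200, (B,nl_idx)→3020, (A,merge)→5140, (B,merge)→5620, (A,hash)→9040, (A,nl)→10020 …(+1); best=1200 via (B,hash)
  {AC}: card=25000; try (C,hash)→2400, (A,merge)→5900, (C,merge)→6300, (A,hash)→9200, (A,nl)→50100, (C,nl)→50500; best=2400 via (C,hash)
  {ABC}: card=1000; try (C,merge)→2120, (C,hash)→2620, (C,nl)→3200, (B,hash)→27600, (B,nl_idx)→128400, (B,merge)→402520 …(+1); best=2120 via (C,merge)

cost=2120; order=A,B,C; methods=hash,merge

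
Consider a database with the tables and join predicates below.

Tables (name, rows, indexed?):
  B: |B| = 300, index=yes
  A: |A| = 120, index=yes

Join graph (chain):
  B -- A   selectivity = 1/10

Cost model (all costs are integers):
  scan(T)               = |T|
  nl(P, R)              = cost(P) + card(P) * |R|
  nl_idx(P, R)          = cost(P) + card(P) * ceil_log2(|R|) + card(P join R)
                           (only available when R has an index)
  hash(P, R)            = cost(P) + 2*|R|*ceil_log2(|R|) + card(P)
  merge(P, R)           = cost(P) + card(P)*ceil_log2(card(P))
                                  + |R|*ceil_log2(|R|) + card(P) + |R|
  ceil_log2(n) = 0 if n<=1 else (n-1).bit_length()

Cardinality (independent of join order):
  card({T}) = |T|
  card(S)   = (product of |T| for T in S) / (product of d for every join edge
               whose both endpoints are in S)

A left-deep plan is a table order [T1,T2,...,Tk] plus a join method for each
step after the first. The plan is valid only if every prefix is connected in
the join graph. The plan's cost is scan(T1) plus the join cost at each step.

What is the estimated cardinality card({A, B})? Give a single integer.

3600

Tables in S: A(120), B(300)
Edges inside S: B-A(d=10)
numerator = 120 * 300 = 36000
denominator = 10 = 10
card(S) = 36000 / 10 = 3600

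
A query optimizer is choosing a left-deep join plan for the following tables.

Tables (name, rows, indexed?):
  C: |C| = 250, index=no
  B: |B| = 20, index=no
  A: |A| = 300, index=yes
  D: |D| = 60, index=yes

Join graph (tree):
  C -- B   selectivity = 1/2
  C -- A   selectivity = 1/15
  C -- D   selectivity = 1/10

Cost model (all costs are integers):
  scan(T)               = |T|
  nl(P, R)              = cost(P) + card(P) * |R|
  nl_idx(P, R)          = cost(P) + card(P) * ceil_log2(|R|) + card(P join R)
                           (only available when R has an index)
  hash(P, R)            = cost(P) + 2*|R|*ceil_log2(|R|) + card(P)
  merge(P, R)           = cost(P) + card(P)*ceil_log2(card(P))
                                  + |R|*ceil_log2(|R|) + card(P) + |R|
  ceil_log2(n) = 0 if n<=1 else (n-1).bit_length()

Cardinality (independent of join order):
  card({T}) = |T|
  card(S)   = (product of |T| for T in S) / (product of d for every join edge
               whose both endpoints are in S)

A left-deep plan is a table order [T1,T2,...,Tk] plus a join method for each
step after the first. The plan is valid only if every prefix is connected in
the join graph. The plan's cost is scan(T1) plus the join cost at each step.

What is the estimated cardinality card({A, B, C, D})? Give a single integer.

300000

Tables in S: A(300), B(20), C(250), D(60)
Edges inside S: C-B(d=2), C-A(d=15), C-D(d=10)
numerator = 300 * 20 * 250 * 60 = 90000000
denominator = 2 * 15 * 10 = 300
card(S) = 90000000 / 300 = 300000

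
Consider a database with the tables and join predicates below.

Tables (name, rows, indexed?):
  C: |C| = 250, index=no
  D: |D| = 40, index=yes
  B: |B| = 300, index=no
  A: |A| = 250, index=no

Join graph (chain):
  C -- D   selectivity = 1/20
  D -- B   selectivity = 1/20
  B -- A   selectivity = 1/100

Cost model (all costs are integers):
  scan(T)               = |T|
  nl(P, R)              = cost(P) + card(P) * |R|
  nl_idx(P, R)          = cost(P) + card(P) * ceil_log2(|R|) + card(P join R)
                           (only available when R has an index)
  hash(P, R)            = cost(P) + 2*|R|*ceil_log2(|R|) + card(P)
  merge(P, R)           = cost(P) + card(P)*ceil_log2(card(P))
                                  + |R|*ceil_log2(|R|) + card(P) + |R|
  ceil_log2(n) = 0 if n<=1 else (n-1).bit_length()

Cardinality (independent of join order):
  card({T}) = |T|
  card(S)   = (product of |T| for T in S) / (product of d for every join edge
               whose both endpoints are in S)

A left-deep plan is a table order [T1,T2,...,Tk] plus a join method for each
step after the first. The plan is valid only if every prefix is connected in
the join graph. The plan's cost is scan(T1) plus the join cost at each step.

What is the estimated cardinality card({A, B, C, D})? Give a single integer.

Tables in S: A(250), B(300), C(250), D(40)
Edges inside S: C-D(d=20), D-B(d=20), B-A(d=100)
numerator = 250 * 300 * 250 * 40 = 750000000
denominator = 20 * 20 * 100 = 40000
card(S) = 750000000 / 40000 = 18750

18750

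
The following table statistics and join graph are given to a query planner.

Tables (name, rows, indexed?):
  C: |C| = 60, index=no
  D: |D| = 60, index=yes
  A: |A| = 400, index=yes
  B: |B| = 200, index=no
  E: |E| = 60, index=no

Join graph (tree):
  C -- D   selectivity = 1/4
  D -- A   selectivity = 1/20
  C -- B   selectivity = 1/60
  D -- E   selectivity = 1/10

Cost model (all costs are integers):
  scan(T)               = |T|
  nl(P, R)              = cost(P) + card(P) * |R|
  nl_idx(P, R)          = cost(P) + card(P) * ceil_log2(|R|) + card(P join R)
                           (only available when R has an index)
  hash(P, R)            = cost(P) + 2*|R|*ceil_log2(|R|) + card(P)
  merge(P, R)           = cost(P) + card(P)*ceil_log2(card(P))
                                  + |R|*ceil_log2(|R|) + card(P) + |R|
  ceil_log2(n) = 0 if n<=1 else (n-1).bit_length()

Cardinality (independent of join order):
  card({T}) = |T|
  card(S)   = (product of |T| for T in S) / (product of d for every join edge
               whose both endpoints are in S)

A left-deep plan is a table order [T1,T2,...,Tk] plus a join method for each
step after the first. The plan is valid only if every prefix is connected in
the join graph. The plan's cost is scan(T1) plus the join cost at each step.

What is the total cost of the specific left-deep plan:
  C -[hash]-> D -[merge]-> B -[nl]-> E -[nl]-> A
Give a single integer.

7392540

step 1: scan C: cost=60, card=60
step 2: join D via hash
    card(P join D) = 60*60/(4) = 900
    cost = 60 + 2*60*6 + 60 = 840
step 3: join B via merge
    card(P join B) = 900*200/(60) = 3000
    cost = 840 + 900*10 + 200*8 + 900 + 200 = 12540
step 4: join E via nl
    card(P join E) = 3000*60/(10) = 18000
    cost = 12540 + 3000*60 = 192540
step 5: join A via nl
    card(P join A) = 18000*400/(20) = 360000
    cost = 192540 + 18000*400 = 7392540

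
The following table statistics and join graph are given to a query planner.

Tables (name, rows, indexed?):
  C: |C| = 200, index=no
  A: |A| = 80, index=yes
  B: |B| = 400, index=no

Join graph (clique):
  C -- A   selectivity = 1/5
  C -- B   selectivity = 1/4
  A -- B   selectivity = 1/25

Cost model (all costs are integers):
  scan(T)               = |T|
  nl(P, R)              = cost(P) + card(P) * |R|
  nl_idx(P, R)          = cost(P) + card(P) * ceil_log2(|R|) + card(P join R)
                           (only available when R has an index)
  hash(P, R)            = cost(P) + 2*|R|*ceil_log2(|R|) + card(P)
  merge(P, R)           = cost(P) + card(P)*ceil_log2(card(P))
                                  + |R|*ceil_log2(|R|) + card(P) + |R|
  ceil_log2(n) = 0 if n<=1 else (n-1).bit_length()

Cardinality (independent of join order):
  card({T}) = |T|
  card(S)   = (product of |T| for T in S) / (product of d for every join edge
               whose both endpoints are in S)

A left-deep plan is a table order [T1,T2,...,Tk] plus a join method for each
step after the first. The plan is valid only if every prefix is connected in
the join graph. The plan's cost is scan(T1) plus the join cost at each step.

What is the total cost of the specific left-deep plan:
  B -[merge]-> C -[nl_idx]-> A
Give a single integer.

159000

step 1: scan B: cost=400, card=400
step 2: join C via merge
    card(P join C) = 400*200/(4) = 20000
    cost = 400 + 400*9 + 200*8 + 400 + 200 = 6200
step 3: join A via nl_idx
    card(P join A) = 20000*80/(5*25) = 12800
    cost = 6200 + 20000*7 + 12800 = 159000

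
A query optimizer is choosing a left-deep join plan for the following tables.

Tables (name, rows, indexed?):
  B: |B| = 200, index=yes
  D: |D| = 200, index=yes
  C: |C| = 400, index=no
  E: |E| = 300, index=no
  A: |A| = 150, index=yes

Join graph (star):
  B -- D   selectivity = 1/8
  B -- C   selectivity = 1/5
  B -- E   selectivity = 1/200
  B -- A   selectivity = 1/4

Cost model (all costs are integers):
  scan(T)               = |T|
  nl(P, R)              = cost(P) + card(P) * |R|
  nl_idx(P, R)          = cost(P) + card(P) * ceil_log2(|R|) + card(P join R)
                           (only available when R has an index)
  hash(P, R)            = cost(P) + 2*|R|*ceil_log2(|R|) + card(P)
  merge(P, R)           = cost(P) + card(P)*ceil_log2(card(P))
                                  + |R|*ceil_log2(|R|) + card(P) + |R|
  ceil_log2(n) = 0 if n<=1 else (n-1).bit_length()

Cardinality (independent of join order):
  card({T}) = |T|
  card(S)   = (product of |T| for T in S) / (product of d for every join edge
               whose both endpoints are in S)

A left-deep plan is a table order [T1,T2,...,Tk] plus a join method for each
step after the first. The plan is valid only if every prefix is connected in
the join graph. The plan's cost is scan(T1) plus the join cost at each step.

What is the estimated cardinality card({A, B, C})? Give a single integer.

Tables in S: A(150), B(200), C(400)
Edges inside S: B-C(d=5), B-A(d=4)
numerator = 150 * 200 * 400 = 12000000
denominator = 5 * 4 = 20
card(S) = 12000000 / 20 = 600000

600000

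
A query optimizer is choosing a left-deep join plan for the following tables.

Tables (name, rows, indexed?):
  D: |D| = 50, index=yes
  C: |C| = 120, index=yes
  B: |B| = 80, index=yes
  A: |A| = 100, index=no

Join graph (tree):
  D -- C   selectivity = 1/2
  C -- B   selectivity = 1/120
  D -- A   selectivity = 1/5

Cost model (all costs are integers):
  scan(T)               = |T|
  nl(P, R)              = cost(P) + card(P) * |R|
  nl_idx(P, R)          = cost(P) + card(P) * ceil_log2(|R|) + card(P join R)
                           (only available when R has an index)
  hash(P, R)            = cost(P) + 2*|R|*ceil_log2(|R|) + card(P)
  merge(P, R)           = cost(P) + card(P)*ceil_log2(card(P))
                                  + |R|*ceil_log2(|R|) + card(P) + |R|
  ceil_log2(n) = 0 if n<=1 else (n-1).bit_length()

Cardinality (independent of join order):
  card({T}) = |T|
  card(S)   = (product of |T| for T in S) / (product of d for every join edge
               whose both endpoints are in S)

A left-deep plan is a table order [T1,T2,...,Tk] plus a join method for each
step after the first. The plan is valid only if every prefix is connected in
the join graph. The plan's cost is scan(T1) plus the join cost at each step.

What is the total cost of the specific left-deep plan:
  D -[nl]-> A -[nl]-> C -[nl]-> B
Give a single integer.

step 1: scan D: cost=50, card=50
step 2: join A via nl
    card(P join A) = 50*100/(5) = 1000
    cost = 50 + 50*100 = 5050
step 3: join C via nl
    card(P join C) = 1000*120/(2) = 60000
    cost = 5050 + 1000*120 = 125050
step 4: join B via nl
    card(P join B) = 60000*80/(120) = 40000
    cost = 125050 + 60000*80 = 4925050

4925050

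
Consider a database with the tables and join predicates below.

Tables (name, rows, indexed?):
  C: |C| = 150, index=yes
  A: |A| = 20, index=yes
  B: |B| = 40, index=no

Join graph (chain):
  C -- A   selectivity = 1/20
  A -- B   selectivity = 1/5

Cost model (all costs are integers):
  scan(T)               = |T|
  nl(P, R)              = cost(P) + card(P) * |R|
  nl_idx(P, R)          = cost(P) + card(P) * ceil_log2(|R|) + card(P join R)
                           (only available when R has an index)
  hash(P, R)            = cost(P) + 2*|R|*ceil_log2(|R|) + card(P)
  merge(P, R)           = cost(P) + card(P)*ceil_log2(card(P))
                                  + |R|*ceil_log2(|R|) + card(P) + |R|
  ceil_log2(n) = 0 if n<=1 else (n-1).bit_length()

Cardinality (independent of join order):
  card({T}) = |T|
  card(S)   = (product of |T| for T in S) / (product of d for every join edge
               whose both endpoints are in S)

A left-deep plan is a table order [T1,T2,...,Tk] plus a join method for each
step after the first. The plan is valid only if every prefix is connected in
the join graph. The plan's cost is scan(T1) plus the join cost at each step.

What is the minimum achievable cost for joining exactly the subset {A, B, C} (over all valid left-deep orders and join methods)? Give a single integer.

960

Selinger DP over subsets of {A,B,C}:
  {C}: scan cost=150, card=150
  {A}: scan cost=20, card=20
  {B}: scan cost=40, card=40
  {AC}: card=150; try (C,nl_idx)→330, (A,hash)→500, (A,nl_idx)→1050, (C,merge)→1490, (A,merge)→1620, (C,hash)→2440 …(+2); best=330 via (C,nl_idx)
  {AB}: card=160; try (A,hash)→280, (A,nl_idx)→400, (B,merge)→420, (A,merge)→440, (B,hash)→520, (B,nl)→820 …(+1); best=280 via (A,hash)
  {ABC}: card=1200; try (B,hash)→960, (B,merge)→1960, (C,nl_idx)→2760, (C,hash)→2840, (C,merge)→3070, (B,nl)→6330 …(+1); best=960 via (B,hash)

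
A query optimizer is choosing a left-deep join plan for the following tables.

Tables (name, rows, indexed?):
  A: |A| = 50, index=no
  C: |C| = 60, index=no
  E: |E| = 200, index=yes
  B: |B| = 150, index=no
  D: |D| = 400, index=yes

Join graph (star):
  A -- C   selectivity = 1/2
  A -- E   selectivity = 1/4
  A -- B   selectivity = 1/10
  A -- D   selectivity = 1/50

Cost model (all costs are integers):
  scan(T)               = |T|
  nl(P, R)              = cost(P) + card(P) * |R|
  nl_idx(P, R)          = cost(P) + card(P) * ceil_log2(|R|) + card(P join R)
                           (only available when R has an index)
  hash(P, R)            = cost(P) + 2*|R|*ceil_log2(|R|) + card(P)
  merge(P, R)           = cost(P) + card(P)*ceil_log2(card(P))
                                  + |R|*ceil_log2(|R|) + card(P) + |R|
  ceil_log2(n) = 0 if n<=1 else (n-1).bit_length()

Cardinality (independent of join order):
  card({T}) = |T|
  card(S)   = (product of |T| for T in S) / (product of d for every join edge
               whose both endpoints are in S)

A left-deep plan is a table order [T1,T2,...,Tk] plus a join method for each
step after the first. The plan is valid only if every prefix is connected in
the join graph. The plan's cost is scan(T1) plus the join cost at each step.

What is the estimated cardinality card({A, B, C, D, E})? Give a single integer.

Tables in S: A(50), B(150), C(60), D(400), E(200)
Edges inside S: A-C(d=2), A-E(d=4), A-B(d=10), A-D(d=50)
numerator = 50 * 150 * 60 * 400 * 200 = 36000000000
denominator = 2 * 4 * 10 * 50 = 4000
card(S) = 36000000000 / 4000 = 9000000

9000000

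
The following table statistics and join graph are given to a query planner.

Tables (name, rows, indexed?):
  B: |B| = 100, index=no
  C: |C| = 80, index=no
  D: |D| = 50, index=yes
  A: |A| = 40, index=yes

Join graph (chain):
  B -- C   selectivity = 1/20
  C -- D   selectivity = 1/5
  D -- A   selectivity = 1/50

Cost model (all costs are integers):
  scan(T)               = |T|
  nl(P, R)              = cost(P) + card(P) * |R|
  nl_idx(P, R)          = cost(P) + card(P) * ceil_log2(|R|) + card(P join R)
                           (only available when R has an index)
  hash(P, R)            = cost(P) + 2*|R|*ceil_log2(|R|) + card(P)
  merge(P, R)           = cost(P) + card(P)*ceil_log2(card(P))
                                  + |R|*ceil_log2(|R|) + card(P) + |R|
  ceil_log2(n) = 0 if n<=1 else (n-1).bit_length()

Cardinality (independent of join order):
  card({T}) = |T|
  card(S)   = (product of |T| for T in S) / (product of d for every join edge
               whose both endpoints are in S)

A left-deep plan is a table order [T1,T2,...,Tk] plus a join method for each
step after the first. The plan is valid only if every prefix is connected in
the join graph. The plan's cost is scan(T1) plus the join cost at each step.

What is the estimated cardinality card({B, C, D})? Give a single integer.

4000

Tables in S: B(100), C(80), D(50)
Edges inside S: B-C(d=20), C-D(d=5)
numerator = 100 * 80 * 50 = 400000
denominator = 20 * 5 = 100
card(S) = 400000 / 100 = 4000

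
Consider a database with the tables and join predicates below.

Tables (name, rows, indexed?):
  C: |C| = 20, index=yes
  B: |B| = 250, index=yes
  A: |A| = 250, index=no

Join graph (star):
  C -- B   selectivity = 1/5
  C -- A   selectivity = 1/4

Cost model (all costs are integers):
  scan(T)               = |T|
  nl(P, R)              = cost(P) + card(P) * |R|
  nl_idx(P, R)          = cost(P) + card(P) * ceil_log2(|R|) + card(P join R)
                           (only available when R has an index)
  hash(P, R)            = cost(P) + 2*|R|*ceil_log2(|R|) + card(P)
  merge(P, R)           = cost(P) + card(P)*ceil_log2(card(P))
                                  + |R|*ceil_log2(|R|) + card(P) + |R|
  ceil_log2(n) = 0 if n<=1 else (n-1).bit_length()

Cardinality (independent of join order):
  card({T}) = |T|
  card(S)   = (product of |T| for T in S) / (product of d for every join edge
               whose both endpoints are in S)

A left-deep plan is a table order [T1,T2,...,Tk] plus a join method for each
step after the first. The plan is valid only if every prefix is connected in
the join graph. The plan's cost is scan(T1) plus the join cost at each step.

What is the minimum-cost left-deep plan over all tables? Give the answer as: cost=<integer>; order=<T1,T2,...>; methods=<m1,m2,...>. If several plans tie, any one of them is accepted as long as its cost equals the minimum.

cost=5700; order=B,C,A; methods=hash,hash

Selinger DP (subsets sized 1..n):
  {C}: scan cost=20, card=20
  {B}: scan cost=250, card=250
  {A}: scan cost=250, card=250
  {BC}: card=1000; try (C,hash)→700, (B,nl_idx)→1180, (B,merge)→2390, (C,nl_idx)→2500, (C,merge)→2620, (B,hash)→4040 …(+2); best=700 via (C,hash)
  {AC}: card=1250; try (C,hash)→700, (A,merge)→2390, (C,merge)→2620, (C,nl_idx)→2750, (A,hash)→4040, (A,nl)→5020 …(+1); best=700 via (C,hash)
  {ABC}: card=62500; try (A,hash)→5700, (B,hash)→5950, (A,merge)→13950, (B,merge)→17950, (B,nl_idx)→73200, (A,nl)→250700 …(+1); best=5700 via (A,hash)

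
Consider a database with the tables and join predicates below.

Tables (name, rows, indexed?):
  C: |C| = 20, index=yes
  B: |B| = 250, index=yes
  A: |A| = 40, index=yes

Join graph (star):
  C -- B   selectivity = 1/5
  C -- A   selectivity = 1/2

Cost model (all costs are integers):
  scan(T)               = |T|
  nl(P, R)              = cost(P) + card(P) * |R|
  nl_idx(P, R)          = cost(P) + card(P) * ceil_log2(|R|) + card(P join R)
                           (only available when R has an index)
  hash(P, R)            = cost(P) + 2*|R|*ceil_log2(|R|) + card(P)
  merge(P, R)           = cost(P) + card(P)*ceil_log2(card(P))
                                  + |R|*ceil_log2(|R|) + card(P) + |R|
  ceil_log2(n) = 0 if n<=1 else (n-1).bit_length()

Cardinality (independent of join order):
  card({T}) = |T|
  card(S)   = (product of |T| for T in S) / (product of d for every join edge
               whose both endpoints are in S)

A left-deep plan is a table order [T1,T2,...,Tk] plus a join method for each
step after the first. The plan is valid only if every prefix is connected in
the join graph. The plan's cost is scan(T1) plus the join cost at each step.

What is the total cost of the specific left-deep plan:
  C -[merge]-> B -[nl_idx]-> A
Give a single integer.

step 1: scan C: cost=20, card=20
step 2: join B via merge
    card(P join B) = 20*250/(5) = 1000
    cost = 20 + 20*5 + 250*8 + 20 + 250 = 2390
step 3: join A via nl_idx
    card(P join A) = 1000*40/(2) = 20000
    cost = 2390 + 1000*6 + 20000 = 28390

28390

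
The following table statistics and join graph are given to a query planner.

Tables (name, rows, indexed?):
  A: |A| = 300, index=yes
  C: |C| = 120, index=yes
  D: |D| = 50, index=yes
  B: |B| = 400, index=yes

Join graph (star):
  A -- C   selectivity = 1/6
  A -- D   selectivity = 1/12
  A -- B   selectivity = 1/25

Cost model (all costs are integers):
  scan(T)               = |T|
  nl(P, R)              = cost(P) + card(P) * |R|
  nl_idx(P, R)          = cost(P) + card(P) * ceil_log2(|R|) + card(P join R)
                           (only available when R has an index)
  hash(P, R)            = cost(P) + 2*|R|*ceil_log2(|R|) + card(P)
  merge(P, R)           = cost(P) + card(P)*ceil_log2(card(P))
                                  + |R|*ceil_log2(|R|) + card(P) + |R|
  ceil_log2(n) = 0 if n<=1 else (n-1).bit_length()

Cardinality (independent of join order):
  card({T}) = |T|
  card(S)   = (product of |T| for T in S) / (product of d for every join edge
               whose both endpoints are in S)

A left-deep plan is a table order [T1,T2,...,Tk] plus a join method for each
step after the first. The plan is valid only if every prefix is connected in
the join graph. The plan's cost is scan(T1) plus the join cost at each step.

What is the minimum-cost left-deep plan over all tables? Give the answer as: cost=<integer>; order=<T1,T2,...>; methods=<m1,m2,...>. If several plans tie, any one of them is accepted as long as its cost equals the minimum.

cost=31330; order=A,D,B,C; methods=hash,hash,hash

Selinger DP (subsets sized 1..n):
  {A}: scan cost=300, card=300
  {C}: scan cost=120, card=120
  {D}: scan cost=50, card=50
  {B}: scan cost=400, card=400
  {AC}: card=6000; try (C,hash)→2280, (A,merge)→4080, (C,merge)→4260, (A,hash)→5640, (A,nl_idx)→7200, (C,nl_idx)→8400 …(+2); best=2280 via (C,hash)
  {AD}: card=1250; try (D,hash)→1200, (A,nl_idx)→1750, (D,nl_idx)→3350, (A,merge)→3400, (D,merge)→3650, (A,hash)→5500 …(+2); best=1200 via (D,hash)
  {AB}: card=4800; try (A,hash)→6200, (B,merge)→7300, (A,merge)→7400, (B,hash)→7800, (B,nl_idx)→7800, (A,nl_idx)→8800 …(+2); best=6200 via (A,hash)
  {ACD}: card=25000; try (C,hash)→4130, (D,hash)→8880, (C,merge)→17160, (C,nl_idx)→34950, (D,nl_idx)→63280, (D,merge)→86630 …(+2); best=4130 via (C,hash)
  {ABC}: card=96000; try (C,hash)→12680, (B,hash)→15480, (C,merge)→74360, (B,merge)→90280, (C,nl_idx)→135800, (B,nl_idx)→152280 …(+2); best=12680 via (C,hash)
  {ABD}: card=20000; try (B,hash)→9650, (D,hash)→11600, (B,merge)→20200, (B,nl_idx)→32450, (D,nl_idx)→55000, (D,merge)→73750 …(+2); best=9650 via (B,hash)
  {ABCD}: card=400000; try (C,hash)→31330, (B,hash)→36330, (D,hash)→109280, (C,merge)→330610, (B,merge)→408130, (C,nl_idx)→549650 …(+6); best=31330 via (C,hash)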